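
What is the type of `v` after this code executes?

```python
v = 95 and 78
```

'and' returns the last value when all truthy (78, which is int)

int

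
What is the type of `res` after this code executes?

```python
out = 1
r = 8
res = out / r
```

int / int always returns float in Python 3 (1 / 8 = 0.125)

float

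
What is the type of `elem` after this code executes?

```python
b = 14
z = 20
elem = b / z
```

int / int always returns float in Python 3 (14 / 20 = 0.7)

float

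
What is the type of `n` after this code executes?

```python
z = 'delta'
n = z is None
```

'is' comparison returns bool

bool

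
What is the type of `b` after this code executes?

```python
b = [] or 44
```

'or' returns first truthy value (44, which is int)

int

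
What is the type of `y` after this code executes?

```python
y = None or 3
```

'or' with None returns the other value (3, int)

int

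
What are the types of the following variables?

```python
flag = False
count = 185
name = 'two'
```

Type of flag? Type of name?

flag is bool; name is str

bool, str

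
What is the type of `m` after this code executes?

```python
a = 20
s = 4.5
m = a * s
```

int * float returns float (20 * 4.5 = 90.0)

float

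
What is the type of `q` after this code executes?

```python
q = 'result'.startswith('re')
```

str.startswith() returns bool

bool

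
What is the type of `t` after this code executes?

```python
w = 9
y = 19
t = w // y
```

int // int returns int (9 // 19 = 0)

int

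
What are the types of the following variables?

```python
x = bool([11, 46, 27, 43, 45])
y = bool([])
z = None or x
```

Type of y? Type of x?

bool() returns bool; bool() returns bool

bool, bool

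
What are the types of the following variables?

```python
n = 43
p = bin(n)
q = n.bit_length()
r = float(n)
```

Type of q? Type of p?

int.bit_length() returns int; bin() returns str

int, str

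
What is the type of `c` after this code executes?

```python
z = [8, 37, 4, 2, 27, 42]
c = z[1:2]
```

Slicing a list always returns a list

list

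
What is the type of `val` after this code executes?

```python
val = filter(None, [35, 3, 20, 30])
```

filter() returns a filter iterator object

filter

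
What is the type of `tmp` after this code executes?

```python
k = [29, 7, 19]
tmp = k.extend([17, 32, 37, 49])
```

list.extend() returns None

NoneType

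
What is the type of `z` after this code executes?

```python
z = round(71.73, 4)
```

round() with ndigits arg returns float

float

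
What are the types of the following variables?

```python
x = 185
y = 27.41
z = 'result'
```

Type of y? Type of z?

y is float; z is str

float, str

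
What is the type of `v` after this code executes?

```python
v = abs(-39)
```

abs() of int returns int

int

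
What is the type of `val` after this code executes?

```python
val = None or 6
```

'or' with None returns the other value (6, int)

int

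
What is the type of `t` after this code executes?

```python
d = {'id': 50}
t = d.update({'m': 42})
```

dict.update() returns None

NoneType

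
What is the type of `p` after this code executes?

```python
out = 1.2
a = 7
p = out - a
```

float - int returns float (1.2 - 7 = -5.8)

float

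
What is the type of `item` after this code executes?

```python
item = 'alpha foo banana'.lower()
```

str.lower() returns str

str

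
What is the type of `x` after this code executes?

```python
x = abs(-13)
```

abs() of int returns int

int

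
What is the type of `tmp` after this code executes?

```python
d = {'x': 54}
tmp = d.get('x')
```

dict.get() returns the value (int) when key is found

int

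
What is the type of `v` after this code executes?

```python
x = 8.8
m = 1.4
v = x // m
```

float // float returns float (floor division preserves float type)

float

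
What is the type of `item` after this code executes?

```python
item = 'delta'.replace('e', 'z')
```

str.replace() returns str

str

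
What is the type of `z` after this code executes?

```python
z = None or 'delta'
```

'or' with None returns the other value ('delta', str)

str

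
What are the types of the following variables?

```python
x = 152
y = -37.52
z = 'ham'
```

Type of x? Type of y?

x is int; y is float

int, float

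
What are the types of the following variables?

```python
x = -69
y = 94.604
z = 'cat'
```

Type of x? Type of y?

x is int; y is float

int, float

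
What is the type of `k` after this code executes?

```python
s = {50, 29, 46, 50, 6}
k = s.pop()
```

Popping from a set of ints returns int

int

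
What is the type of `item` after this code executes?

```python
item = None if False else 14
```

Ternary: condition is False, else branch (14) taken → int

int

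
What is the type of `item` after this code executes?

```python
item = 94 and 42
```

'and' returns the last value when all truthy (42, which is int)

int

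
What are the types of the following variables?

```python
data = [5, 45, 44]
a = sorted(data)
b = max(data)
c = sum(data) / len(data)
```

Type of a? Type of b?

sorted() returns list; max of ints returns int

list, int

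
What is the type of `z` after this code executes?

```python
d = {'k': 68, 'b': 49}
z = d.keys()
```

.keys() returns a dict_keys view object

dict_keys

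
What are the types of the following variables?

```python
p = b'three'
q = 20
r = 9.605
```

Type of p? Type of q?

p is bytes; q is int

bytes, int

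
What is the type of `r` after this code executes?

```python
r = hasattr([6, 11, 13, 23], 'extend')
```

hasattr() returns bool

bool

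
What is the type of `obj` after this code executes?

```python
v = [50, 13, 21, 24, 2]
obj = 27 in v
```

'in' operator returns bool

bool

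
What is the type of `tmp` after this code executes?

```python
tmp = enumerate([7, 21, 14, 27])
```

enumerate() returns an enumerate iterator object

enumerate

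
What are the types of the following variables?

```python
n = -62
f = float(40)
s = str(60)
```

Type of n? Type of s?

n is int; s is str

int, str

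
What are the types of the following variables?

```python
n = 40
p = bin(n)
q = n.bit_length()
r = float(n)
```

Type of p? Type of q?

bin() returns str; int.bit_length() returns int

str, int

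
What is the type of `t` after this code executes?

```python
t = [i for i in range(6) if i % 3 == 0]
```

A list comprehension [...] produces a list

list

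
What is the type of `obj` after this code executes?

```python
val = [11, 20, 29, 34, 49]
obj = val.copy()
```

list.copy() returns list

list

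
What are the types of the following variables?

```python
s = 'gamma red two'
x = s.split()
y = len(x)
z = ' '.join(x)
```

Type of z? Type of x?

str.join() returns str; str.split() returns list

str, list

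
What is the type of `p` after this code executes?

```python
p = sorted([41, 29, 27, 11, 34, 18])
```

sorted() always returns list

list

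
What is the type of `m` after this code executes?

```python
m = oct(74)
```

oct() returns str representation

str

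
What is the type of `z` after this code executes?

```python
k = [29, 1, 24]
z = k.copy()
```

list.copy() returns list

list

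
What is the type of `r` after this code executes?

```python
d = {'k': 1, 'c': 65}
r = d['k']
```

Accessing dict[str, int] with key 'k' returns int value 1

int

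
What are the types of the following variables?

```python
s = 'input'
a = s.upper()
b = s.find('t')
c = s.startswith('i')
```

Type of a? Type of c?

str.upper() returns str; str.startswith() returns bool

str, bool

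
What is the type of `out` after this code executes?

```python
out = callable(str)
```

callable() returns bool

bool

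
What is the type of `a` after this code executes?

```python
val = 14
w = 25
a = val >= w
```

Comparison operators return bool

bool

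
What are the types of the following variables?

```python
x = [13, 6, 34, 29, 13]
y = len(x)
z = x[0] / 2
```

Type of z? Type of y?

int / int returns float; len() returns int

float, int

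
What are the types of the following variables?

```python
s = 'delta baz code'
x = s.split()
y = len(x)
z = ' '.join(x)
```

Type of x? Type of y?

str.split() returns list; len() returns int

list, int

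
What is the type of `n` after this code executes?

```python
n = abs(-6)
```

abs() of int returns int

int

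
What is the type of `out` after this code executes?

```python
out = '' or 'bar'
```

'or' returns first truthy value ('bar', which is str)

str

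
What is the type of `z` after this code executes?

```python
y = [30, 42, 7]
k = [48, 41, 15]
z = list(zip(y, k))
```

list(zip(...)) returns a list of tuples

list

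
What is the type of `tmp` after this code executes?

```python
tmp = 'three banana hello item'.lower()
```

str.lower() returns str

str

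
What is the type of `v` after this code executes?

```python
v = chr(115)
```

chr() returns str (single character)

str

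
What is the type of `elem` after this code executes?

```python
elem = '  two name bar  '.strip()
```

str.strip() returns str

str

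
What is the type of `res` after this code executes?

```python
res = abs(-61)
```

abs() of int returns int

int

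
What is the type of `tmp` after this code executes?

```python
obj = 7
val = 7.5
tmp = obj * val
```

int * float returns float (7 * 7.5 = 52.5)

float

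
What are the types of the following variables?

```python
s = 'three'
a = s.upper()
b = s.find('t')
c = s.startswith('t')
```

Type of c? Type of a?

str.startswith() returns bool; str.upper() returns str

bool, str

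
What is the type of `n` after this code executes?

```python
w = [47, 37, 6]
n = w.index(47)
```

list.index() returns int

int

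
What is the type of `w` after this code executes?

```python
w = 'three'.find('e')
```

str.find() returns int (index, or -1)

int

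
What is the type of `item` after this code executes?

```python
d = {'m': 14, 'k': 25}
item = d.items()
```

dict.items() returns a dict_items view

dict_items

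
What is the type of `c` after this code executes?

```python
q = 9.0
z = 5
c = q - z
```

float - int returns float (9.0 - 5 = 4.0)

float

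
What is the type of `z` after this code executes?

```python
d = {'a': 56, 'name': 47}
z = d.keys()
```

.keys() returns a dict_keys view object

dict_keys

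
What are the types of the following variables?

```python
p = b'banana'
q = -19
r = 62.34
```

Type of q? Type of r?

q is int; r is float

int, float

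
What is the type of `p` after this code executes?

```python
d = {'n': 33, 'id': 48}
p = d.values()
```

.values() returns a dict_values view object

dict_values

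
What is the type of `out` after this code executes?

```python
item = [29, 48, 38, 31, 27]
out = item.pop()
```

list.pop() returns the popped element (int here)

int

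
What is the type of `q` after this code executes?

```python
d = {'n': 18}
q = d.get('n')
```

dict.get() returns the value (int) when key is found

int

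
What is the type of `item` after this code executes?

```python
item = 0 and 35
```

'and' returns the first falsy value (0, which is int)

int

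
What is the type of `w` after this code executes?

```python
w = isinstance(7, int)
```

isinstance() returns bool

bool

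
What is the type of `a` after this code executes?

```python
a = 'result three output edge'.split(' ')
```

str.split() returns list

list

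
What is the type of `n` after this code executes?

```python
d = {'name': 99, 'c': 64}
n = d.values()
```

.values() returns a dict_values view object

dict_values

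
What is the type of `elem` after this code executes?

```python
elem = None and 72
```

'and' returns first falsy value (None)

NoneType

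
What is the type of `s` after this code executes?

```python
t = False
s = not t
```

'not' always returns bool

bool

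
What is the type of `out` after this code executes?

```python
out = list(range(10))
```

list(range(...)) returns list

list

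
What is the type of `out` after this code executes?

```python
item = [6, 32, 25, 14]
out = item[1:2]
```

Slicing a list always returns a list

list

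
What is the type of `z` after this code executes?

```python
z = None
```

None has type NoneType

NoneType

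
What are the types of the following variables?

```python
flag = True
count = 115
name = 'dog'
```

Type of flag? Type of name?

flag is bool; name is str

bool, str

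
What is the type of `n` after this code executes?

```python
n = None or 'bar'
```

'or' with None returns the other value ('bar', str)

str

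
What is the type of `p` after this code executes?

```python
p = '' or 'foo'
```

'or' returns first truthy value ('foo', which is str)

str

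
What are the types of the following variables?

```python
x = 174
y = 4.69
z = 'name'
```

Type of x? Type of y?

x is int; y is float

int, float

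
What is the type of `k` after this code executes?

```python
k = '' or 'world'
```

'or' returns first truthy value ('world', which is str)

str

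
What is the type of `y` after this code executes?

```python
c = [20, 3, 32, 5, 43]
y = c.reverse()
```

list.reverse() returns None

NoneType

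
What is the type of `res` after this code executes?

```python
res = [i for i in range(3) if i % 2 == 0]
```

A list comprehension [...] produces a list

list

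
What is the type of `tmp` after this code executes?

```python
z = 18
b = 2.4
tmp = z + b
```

int + float returns float (18 + 2.4 = 20.4)

float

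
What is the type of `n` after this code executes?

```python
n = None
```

None has type NoneType

NoneType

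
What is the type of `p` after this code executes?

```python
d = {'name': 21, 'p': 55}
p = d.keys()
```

.keys() returns a dict_keys view object

dict_keys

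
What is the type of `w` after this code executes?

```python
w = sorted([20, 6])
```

sorted() always returns list

list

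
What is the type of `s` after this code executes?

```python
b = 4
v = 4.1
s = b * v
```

int * float returns float (4 * 4.1 = 16.4)

float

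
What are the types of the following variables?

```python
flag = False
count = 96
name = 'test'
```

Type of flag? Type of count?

flag is bool; count is int

bool, int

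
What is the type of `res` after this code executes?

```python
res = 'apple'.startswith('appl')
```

str.startswith() returns bool

bool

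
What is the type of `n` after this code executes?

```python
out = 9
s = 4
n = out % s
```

int % int returns int (9 % 4 = 1)

int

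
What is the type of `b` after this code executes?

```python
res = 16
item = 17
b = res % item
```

int % int returns int (16 % 17 = 16)

int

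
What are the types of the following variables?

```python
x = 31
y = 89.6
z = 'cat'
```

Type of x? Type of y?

x is int; y is float

int, float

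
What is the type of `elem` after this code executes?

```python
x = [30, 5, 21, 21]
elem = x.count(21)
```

list.count() returns int

int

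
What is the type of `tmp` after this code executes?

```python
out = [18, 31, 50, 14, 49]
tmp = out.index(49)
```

list.index() returns int

int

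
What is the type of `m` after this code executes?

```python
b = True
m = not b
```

'not' always returns bool

bool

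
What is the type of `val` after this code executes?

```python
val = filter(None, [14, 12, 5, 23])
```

filter() returns a filter iterator object

filter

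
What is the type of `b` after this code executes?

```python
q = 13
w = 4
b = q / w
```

int / int always returns float in Python 3 (13 / 4 = 3.25)

float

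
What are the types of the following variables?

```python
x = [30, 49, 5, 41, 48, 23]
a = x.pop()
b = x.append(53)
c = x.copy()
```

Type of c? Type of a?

list.copy() returns list; list.pop() returns the element (int)

list, int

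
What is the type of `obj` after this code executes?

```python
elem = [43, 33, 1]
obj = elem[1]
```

Indexing a list of ints returns int (elem[1] = 33)

int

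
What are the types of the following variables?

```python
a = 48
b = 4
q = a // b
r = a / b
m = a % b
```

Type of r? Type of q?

int / int returns float; int // int returns int

float, int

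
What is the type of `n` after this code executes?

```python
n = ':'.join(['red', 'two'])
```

str.join() returns str

str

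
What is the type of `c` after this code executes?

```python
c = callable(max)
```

callable() returns bool

bool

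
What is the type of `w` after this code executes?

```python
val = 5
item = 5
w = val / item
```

int / int always returns float in Python 3 (5 / 5 = 1)

float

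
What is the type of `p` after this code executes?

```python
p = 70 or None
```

'or' returns first truthy value (70, int)

int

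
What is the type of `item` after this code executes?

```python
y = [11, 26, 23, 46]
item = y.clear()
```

list.clear() returns None

NoneType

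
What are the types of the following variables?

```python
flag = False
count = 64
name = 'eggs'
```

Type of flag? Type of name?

flag is bool; name is str

bool, str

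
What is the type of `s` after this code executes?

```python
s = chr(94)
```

chr() returns str (single character)

str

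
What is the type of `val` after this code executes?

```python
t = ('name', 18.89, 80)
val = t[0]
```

Index 0 of tuple is 'name' which is str

str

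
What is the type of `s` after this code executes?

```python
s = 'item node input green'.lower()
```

str.lower() returns str

str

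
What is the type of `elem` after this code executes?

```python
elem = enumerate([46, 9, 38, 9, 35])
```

enumerate() returns an enumerate iterator object

enumerate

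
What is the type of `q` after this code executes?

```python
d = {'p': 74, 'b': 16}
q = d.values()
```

.values() returns a dict_values view object

dict_values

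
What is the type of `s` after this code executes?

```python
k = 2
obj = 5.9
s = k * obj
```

int * float returns float (2 * 5.9 = 11.8)

float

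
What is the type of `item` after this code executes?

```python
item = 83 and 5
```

'and' returns the last value when all truthy (5, which is int)

int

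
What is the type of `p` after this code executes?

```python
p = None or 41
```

'or' with None returns the other value (41, int)

int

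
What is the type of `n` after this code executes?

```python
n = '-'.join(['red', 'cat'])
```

str.join() returns str

str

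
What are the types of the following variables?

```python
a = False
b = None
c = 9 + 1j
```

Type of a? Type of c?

a is bool; c is complex

bool, complex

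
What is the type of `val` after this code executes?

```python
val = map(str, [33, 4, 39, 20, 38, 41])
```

map() returns a map iterator object

map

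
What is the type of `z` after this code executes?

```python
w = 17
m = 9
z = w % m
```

int % int returns int (17 % 9 = 8)

int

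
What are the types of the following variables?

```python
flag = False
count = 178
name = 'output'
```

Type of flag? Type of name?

flag is bool; name is str

bool, str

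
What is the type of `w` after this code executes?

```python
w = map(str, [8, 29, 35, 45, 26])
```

map() returns a map iterator object

map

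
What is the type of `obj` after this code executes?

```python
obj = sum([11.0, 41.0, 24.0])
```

sum() of floats returns float

float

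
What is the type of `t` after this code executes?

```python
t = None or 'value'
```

'or' with None returns the other value ('value', str)

str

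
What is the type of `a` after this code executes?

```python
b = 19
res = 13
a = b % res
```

int % int returns int (19 % 13 = 6)

int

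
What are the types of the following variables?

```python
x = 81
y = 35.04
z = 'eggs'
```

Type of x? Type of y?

x is int; y is float

int, float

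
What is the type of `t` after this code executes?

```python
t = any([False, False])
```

any() returns bool

bool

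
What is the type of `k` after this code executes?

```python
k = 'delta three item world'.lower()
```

str.lower() returns str

str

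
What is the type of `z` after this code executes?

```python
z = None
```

None has type NoneType

NoneType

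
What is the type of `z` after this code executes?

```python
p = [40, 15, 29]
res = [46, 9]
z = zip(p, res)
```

zip() returns a zip iterator object

zip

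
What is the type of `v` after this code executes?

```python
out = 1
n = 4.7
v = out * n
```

int * float returns float (1 * 4.7 = 4.7)

float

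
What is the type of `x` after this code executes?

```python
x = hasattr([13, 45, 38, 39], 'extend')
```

hasattr() returns bool

bool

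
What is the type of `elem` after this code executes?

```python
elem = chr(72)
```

chr() returns str (single character)

str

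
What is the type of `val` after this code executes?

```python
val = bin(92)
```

bin() returns str representation

str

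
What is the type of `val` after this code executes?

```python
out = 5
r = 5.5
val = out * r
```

int * float returns float (5 * 5.5 = 27.5)

float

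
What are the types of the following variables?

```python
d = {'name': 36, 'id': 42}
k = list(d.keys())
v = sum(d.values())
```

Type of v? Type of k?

sum of int values returns int; list(...) returns list

int, list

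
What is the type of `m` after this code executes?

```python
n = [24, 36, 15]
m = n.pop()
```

list.pop() returns the popped element (int here)

int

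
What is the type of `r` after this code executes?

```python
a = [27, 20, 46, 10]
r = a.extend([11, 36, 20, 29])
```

list.extend() returns None

NoneType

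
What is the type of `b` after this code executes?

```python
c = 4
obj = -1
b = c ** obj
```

int ** negative int returns float

float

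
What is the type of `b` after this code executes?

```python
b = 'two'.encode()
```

str.encode() returns bytes

bytes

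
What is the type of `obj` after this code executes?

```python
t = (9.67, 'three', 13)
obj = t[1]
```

Index 1 of tuple is 'three' which is str

str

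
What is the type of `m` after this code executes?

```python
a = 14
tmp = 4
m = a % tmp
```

int % int returns int (14 % 4 = 2)

int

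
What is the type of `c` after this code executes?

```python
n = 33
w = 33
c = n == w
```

Equality comparison returns bool

bool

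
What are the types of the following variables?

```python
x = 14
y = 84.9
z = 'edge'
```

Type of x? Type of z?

x is int; z is str

int, str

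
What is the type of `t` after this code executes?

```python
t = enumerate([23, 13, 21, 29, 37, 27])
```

enumerate() returns an enumerate iterator object

enumerate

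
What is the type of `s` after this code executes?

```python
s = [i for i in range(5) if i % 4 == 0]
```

A list comprehension [...] produces a list

list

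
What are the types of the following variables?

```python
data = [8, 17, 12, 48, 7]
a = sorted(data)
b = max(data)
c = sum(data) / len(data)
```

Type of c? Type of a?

int / int returns float; sorted() returns list

float, list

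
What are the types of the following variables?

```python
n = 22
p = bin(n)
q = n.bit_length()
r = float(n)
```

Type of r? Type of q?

float() returns float; int.bit_length() returns int

float, int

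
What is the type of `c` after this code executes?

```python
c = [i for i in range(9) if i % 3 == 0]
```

A list comprehension [...] produces a list

list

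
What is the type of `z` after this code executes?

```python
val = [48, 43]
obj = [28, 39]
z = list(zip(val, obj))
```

list(zip(...)) returns a list of tuples

list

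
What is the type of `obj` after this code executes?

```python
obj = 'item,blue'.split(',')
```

str.split() returns list

list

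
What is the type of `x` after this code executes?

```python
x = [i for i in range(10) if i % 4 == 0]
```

A list comprehension [...] produces a list

list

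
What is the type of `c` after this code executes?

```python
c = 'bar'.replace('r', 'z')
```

str.replace() returns str

str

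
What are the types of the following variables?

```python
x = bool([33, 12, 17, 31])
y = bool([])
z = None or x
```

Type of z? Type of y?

None or <bool> returns the bool; bool() returns bool

bool, bool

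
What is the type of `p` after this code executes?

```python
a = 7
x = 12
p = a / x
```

int / int always returns float in Python 3 (7 / 12 = 0.583333)

float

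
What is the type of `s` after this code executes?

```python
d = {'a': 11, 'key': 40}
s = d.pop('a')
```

dict.pop() returns the value (int)

int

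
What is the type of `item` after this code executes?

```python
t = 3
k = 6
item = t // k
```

int // int returns int (3 // 6 = 0)

int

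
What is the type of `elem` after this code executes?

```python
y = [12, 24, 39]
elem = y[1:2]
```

Slicing a list always returns a list

list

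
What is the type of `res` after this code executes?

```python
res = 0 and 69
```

'and' returns the first falsy value (0, which is int)

int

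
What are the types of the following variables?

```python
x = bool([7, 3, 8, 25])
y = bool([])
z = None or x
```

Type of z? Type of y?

None or <bool> returns the bool; bool() returns bool

bool, bool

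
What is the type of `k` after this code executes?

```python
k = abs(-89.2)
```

abs() of float returns float

float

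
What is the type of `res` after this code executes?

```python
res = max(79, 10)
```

max() of ints returns int

int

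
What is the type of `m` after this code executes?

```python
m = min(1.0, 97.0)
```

min() of floats returns float

float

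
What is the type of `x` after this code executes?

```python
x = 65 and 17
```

'and' returns the last value when all truthy (17, which is int)

int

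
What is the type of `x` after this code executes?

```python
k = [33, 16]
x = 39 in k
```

'in' operator returns bool

bool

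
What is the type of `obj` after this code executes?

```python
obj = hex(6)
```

hex() returns str representation

str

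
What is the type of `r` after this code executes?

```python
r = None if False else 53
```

Ternary: condition is False, else branch (53) taken → int

int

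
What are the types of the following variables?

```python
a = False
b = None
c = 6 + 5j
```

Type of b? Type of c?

b is NoneType; c is complex

NoneType, complex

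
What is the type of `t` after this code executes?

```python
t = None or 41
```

'or' with None returns the other value (41, int)

int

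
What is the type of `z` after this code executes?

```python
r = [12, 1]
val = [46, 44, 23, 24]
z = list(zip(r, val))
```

list(zip(...)) returns a list of tuples

list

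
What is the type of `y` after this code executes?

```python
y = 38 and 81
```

'and' returns the last value when all truthy (81, which is int)

int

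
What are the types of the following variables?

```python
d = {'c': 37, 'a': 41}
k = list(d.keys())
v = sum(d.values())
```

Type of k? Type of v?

list(...) returns list; sum of int values returns int

list, int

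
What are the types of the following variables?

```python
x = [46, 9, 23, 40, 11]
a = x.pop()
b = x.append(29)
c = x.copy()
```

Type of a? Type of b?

list.pop() returns the element (int); list.append() returns None

int, NoneType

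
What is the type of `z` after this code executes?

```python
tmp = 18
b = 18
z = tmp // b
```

int // int returns int (18 // 18 = 1)

int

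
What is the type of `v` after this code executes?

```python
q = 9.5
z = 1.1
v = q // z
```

float // float returns float (floor division preserves float type)

float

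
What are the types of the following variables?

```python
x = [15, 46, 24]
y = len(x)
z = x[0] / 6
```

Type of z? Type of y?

int / int returns float; len() returns int

float, int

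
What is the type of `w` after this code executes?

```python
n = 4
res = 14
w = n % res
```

int % int returns int (4 % 14 = 4)

int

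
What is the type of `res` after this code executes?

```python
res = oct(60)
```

oct() returns str representation

str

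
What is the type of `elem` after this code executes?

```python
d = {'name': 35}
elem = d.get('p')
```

dict.get() returns None when key 'p' is not found and no default given

NoneType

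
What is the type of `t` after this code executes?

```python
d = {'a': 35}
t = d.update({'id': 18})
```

dict.update() returns None

NoneType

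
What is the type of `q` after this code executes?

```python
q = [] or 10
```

'or' returns first truthy value (10, which is int)

int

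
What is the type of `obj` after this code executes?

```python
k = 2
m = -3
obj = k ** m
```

int ** negative int returns float

float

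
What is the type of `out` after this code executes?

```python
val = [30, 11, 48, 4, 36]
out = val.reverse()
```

list.reverse() returns None

NoneType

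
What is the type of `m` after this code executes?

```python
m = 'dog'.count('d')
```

str.count() returns int

int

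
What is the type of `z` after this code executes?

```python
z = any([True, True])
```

any() returns bool

bool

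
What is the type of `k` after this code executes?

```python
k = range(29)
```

range() returns a range object

range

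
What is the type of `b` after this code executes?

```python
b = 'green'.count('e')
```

str.count() returns int

int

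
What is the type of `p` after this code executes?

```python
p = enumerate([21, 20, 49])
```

enumerate() returns an enumerate iterator object

enumerate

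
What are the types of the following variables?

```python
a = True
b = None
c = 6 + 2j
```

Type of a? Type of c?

a is bool; c is complex

bool, complex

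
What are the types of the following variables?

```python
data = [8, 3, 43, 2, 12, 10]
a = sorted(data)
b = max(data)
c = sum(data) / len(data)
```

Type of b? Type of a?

max of ints returns int; sorted() returns list

int, list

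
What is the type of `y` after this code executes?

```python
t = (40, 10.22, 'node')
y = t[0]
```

Index 0 of tuple is 40 which is int

int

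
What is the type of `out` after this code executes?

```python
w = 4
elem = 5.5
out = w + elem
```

int + float returns float (4 + 5.5 = 9.5)

float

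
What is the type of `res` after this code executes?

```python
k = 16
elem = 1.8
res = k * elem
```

int * float returns float (16 * 1.8 = 28.8)

float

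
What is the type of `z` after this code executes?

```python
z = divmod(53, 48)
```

divmod() returns a tuple (quotient, remainder)

tuple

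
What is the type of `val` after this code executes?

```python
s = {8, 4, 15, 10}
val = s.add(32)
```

set.add() returns None (mutates in place)

NoneType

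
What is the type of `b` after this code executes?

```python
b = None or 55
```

'or' with None returns the other value (55, int)

int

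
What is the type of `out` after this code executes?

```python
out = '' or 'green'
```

'or' returns first truthy value ('green', which is str)

str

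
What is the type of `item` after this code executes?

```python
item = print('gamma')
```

print() returns None

NoneType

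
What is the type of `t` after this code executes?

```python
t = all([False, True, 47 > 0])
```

all() returns bool

bool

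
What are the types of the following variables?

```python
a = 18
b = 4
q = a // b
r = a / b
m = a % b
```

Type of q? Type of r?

int // int returns int; int / int returns float

int, float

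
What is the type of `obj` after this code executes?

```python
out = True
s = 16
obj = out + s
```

bool + int returns int (True is 1, so 1 + 16 = 17)

int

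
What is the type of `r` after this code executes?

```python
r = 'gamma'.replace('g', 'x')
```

str.replace() returns str

str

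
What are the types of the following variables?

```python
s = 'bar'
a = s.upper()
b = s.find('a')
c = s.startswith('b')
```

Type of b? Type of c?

str.find() returns int; str.startswith() returns bool

int, bool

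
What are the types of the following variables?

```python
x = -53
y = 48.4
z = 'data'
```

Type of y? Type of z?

y is float; z is str

float, str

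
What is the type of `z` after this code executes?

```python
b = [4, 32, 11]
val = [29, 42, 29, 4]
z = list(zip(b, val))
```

list(zip(...)) returns a list of tuples

list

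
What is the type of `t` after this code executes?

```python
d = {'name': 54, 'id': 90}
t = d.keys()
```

.keys() returns a dict_keys view object

dict_keys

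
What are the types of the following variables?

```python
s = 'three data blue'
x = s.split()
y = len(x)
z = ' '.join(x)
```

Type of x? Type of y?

str.split() returns list; len() returns int

list, int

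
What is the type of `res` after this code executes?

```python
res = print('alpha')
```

print() returns None

NoneType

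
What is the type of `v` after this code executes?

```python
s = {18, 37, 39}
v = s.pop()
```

Popping from a set of ints returns int

int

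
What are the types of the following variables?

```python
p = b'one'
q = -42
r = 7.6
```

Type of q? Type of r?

q is int; r is float

int, float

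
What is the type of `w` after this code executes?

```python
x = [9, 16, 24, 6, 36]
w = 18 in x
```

'in' operator returns bool

bool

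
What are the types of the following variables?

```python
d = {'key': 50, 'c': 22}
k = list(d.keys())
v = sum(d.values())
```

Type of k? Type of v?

list(...) returns list; sum of int values returns int

list, int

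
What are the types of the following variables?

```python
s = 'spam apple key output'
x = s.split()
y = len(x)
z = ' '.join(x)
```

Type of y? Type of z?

len() returns int; str.join() returns str

int, str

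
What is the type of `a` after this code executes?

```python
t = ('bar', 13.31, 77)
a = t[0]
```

Index 0 of tuple is 'bar' which is str

str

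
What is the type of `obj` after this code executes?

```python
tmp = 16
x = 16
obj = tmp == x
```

Equality comparison returns bool

bool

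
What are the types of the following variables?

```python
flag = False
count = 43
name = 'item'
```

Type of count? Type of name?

count is int; name is str

int, str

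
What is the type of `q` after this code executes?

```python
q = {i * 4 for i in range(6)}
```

A set comprehension {expr for x in iterable} produces a set

set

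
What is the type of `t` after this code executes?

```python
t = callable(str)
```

callable() returns bool

bool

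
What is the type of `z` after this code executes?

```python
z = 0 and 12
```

'and' returns the first falsy value (0, which is int)

int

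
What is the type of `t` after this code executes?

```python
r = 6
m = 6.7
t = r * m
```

int * float returns float (6 * 6.7 = 40.2)

float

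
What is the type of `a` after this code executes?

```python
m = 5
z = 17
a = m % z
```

int % int returns int (5 % 17 = 5)

int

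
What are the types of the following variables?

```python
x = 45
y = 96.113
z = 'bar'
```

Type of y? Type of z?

y is float; z is str

float, str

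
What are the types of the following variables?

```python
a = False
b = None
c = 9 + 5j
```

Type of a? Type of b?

a is bool; b is NoneType

bool, NoneType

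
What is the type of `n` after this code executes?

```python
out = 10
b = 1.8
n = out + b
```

int + float returns float (10 + 1.8 = 11.8)

float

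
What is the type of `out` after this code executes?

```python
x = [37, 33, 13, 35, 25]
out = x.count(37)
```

list.count() returns int

int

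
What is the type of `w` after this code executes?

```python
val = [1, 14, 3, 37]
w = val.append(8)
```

list.append() returns None (mutates in place)

NoneType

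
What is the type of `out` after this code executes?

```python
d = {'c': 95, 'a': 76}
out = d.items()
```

dict.items() returns a dict_items view

dict_items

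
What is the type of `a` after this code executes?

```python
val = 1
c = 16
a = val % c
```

int % int returns int (1 % 16 = 1)

int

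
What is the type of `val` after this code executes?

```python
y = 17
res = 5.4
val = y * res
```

int * float returns float (17 * 5.4 = 91.8)

float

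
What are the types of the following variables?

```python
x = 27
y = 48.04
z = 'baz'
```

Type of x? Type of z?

x is int; z is str

int, str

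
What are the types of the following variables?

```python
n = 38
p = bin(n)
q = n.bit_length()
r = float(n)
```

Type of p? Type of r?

bin() returns str; float() returns float

str, float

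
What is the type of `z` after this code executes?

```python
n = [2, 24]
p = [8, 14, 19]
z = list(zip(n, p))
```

list(zip(...)) returns a list of tuples

list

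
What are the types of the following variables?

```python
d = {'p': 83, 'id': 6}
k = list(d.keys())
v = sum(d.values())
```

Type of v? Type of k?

sum of int values returns int; list(...) returns list

int, list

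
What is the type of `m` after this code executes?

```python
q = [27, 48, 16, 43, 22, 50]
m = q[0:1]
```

Slicing a list always returns a list

list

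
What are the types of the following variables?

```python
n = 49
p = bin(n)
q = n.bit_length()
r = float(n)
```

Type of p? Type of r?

bin() returns str; float() returns float

str, float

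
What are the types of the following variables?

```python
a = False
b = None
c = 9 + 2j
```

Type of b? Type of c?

b is NoneType; c is complex

NoneType, complex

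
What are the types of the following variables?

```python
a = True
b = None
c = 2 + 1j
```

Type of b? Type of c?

b is NoneType; c is complex

NoneType, complex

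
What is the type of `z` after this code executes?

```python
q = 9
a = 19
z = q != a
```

Comparison operators return bool

bool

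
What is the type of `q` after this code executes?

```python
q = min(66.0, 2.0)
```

min() of floats returns float

float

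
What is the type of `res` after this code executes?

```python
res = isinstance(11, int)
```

isinstance() returns bool

bool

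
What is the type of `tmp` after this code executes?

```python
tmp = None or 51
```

'or' with None returns the other value (51, int)

int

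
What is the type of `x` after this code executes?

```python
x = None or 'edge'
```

'or' with None returns the other value ('edge', str)

str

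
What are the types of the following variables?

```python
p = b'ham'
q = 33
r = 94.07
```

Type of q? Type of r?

q is int; r is float

int, float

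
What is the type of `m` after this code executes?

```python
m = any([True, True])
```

any() returns bool

bool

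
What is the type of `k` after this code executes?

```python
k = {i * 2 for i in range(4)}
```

A set comprehension {expr for x in iterable} produces a set

set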